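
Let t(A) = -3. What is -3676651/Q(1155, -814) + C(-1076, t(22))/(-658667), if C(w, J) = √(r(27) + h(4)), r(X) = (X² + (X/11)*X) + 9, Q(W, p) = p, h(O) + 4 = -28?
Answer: 334241/74 - √93445/7245337 ≈ 4516.8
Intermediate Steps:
h(O) = -32 (h(O) = -4 - 28 = -32)
r(X) = 9 + 12*X²/11 (r(X) = (X² + (X*(1/11))*X) + 9 = (X² + (X/11)*X) + 9 = (X² + X²/11) + 9 = 12*X²/11 + 9 = 9 + 12*X²/11)
C(w, J) = √93445/11 (C(w, J) = √((9 + (12/11)*27²) - 32) = √((9 + (12/11)*729) - 32) = √((9 + 8748/11) - 32) = √(8847/11 - 32) = √(8495/11) = √93445/11)
-3676651/Q(1155, -814) + C(-1076, t(22))/(-658667) = -3676651/(-814) + (√93445/11)/(-658667) = -3676651*(-1/814) + (√93445/11)*(-1/658667) = 334241/74 - √93445/7245337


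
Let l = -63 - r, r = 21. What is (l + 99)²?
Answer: 225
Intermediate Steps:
l = -84 (l = -63 - 1*21 = -63 - 21 = -84)
(l + 99)² = (-84 + 99)² = 15² = 225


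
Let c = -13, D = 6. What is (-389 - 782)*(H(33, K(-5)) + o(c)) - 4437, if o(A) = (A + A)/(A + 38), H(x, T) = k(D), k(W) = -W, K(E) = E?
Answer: 95171/25 ≈ 3806.8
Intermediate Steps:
H(x, T) = -6 (H(x, T) = -1*6 = -6)
o(A) = 2*A/(38 + A) (o(A) = (2*A)/(38 + A) = 2*A/(38 + A))
(-389 - 782)*(H(33, K(-5)) + o(c)) - 4437 = (-389 - 782)*(-6 + 2*(-13)/(38 - 13)) - 4437 = -1171*(-6 + 2*(-13)/25) - 4437 = -1171*(-6 + 2*(-13)*(1/25)) - 4437 = -1171*(-6 - 26/25) - 4437 = -1171*(-176/25) - 4437 = 206096/25 - 4437 = 95171/25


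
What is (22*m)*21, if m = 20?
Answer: 9240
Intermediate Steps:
(22*m)*21 = (22*20)*21 = 440*21 = 9240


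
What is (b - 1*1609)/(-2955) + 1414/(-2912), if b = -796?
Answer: 40357/122928 ≈ 0.32830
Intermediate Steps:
(b - 1*1609)/(-2955) + 1414/(-2912) = (-796 - 1*1609)/(-2955) + 1414/(-2912) = (-796 - 1609)*(-1/2955) + 1414*(-1/2912) = -2405*(-1/2955) - 101/208 = 481/591 - 101/208 = 40357/122928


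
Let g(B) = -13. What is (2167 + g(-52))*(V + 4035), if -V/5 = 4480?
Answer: -39558210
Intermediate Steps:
V = -22400 (V = -5*4480 = -22400)
(2167 + g(-52))*(V + 4035) = (2167 - 13)*(-22400 + 4035) = 2154*(-18365) = -39558210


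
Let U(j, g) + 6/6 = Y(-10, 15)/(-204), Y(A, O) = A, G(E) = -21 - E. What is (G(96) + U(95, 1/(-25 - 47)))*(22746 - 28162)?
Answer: 32579948/51 ≈ 6.3882e+5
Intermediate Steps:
U(j, g) = -97/102 (U(j, g) = -1 - 10/(-204) = -1 - 10*(-1/204) = -1 + 5/102 = -97/102)
(G(96) + U(95, 1/(-25 - 47)))*(22746 - 28162) = ((-21 - 1*96) - 97/102)*(22746 - 28162) = ((-21 - 96) - 97/102)*(-5416) = (-117 - 97/102)*(-5416) = -12031/102*(-5416) = 32579948/51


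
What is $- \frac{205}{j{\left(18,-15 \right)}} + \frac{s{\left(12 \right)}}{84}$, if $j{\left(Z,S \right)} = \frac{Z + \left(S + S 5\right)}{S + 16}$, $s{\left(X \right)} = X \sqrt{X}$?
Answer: $\frac{205}{72} + \frac{2 \sqrt{3}}{7} \approx 3.3421$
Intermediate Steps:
$s{\left(X \right)} = X^{\frac{3}{2}}$
$j{\left(Z,S \right)} = \frac{Z + 6 S}{16 + S}$ ($j{\left(Z,S \right)} = \frac{Z + \left(S + 5 S\right)}{16 + S} = \frac{Z + 6 S}{16 + S}$)
$- \frac{205}{j{\left(18,-15 \right)}} + \frac{s{\left(12 \right)}}{84} = - \frac{205}{\frac{1}{16 - 15} \left(18 + 6 \left(-15\right)\right)} + \frac{12^{\frac{3}{2}}}{84} = - \frac{205}{1^{-1} \left(18 - 90\right)} + 24 \sqrt{3} \cdot \frac{1}{84} = - \frac{205}{1 \left(-72\right)} + \frac{2 \sqrt{3}}{7} = - \frac{205}{-72} + \frac{2 \sqrt{3}}{7} = \left(-205\right) \left(- \frac{1}{72}\right) + \frac{2 \sqrt{3}}{7} = \frac{205}{72} + \frac{2 \sqrt{3}}{7}$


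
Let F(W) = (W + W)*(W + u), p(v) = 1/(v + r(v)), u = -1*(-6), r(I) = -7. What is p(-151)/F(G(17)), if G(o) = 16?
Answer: -1/111232 ≈ -8.9902e-6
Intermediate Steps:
u = 6
p(v) = 1/(-7 + v) (p(v) = 1/(v - 7) = 1/(-7 + v))
F(W) = 2*W*(6 + W) (F(W) = (W + W)*(W + 6) = (2*W)*(6 + W) = 2*W*(6 + W))
p(-151)/F(G(17)) = 1/((-7 - 151)*((2*16*(6 + 16)))) = 1/((-158)*((2*16*22))) = -1/158/704 = -1/158*1/704 = -1/111232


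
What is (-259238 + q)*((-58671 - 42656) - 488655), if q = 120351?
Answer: 81940830034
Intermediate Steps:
(-259238 + q)*((-58671 - 42656) - 488655) = (-259238 + 120351)*((-58671 - 42656) - 488655) = -138887*(-101327 - 488655) = -138887*(-589982) = 81940830034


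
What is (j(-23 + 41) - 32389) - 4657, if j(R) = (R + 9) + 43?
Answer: -36976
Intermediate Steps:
j(R) = 52 + R (j(R) = (9 + R) + 43 = 52 + R)
(j(-23 + 41) - 32389) - 4657 = ((52 + (-23 + 41)) - 32389) - 4657 = ((52 + 18) - 32389) - 4657 = (70 - 32389) - 4657 = -32319 - 4657 = -36976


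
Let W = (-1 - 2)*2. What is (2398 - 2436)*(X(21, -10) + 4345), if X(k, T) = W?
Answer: -164882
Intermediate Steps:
W = -6 (W = -3*2 = -6)
X(k, T) = -6
(2398 - 2436)*(X(21, -10) + 4345) = (2398 - 2436)*(-6 + 4345) = -38*4339 = -164882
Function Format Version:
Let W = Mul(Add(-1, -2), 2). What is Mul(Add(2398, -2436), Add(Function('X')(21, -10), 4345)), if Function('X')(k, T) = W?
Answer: -164882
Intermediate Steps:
W = -6 (W = Mul(-3, 2) = -6)
Function('X')(k, T) = -6
Mul(Add(2398, -2436), Add(Function('X')(21, -10), 4345)) = Mul(Add(2398, -2436), Add(-6, 4345)) = Mul(-38, 4339) = -164882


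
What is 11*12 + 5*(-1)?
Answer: 127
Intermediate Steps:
11*12 + 5*(-1) = 132 - 5 = 127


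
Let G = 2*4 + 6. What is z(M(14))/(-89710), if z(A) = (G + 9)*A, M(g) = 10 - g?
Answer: 46/44855 ≈ 0.0010255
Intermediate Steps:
G = 14 (G = 8 + 6 = 14)
z(A) = 23*A (z(A) = (14 + 9)*A = 23*A)
z(M(14))/(-89710) = (23*(10 - 1*14))/(-89710) = (23*(10 - 14))*(-1/89710) = (23*(-4))*(-1/89710) = -92*(-1/89710) = 46/44855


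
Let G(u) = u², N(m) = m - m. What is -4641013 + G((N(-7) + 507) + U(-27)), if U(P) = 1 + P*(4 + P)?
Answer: -3366372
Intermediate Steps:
N(m) = 0
-4641013 + G((N(-7) + 507) + U(-27)) = -4641013 + ((0 + 507) + (1 + (-27)² + 4*(-27)))² = -4641013 + (507 + (1 + 729 - 108))² = -4641013 + (507 + 622)² = -4641013 + 1129² = -4641013 + 1274641 = -3366372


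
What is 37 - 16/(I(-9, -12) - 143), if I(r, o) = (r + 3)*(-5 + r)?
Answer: 2199/59 ≈ 37.271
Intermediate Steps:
I(r, o) = (-5 + r)*(3 + r) (I(r, o) = (3 + r)*(-5 + r) = (-5 + r)*(3 + r))
37 - 16/(I(-9, -12) - 143) = 37 - 16/((-15 + (-9)**2 - 2*(-9)) - 143) = 37 - 16/((-15 + 81 + 18) - 143) = 37 - 16/(84 - 143) = 37 - 16/(-59) = 37 - 16*(-1/59) = 37 + 16/59 = 2199/59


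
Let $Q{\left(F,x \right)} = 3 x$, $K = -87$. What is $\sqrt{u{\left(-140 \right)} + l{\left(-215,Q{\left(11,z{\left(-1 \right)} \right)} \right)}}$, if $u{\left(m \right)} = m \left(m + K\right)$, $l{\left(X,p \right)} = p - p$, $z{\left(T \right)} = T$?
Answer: $2 \sqrt{7945} \approx 178.27$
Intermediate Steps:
$l{\left(X,p \right)} = 0$
$u{\left(m \right)} = m \left(-87 + m\right)$ ($u{\left(m \right)} = m \left(m - 87\right) = m \left(-87 + m\right)$)
$\sqrt{u{\left(-140 \right)} + l{\left(-215,Q{\left(11,z{\left(-1 \right)} \right)} \right)}} = \sqrt{- 140 \left(-87 - 140\right) + 0} = \sqrt{\left(-140\right) \left(-227\right) + 0} = \sqrt{31780 + 0} = \sqrt{31780} = 2 \sqrt{7945}$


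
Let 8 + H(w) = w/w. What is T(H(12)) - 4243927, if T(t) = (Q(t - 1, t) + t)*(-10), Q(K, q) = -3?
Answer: -4243827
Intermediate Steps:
H(w) = -7 (H(w) = -8 + w/w = -8 + 1 = -7)
T(t) = 30 - 10*t (T(t) = (-3 + t)*(-10) = 30 - 10*t)
T(H(12)) - 4243927 = (30 - 10*(-7)) - 4243927 = (30 + 70) - 4243927 = 100 - 4243927 = -4243827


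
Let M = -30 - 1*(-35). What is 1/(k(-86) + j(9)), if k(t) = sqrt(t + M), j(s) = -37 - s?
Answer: -46/2197 - 9*I/2197 ≈ -0.020938 - 0.0040965*I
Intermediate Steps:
M = 5 (M = -30 + 35 = 5)
k(t) = sqrt(5 + t) (k(t) = sqrt(t + 5) = sqrt(5 + t))
1/(k(-86) + j(9)) = 1/(sqrt(5 - 86) + (-37 - 1*9)) = 1/(sqrt(-81) + (-37 - 9)) = 1/(9*I - 46) = 1/(-46 + 9*I) = (-46 - 9*I)/2197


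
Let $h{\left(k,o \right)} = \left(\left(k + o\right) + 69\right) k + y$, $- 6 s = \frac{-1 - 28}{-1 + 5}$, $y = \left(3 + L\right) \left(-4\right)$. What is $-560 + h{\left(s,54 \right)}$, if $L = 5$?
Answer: $- \frac{254543}{576} \approx -441.92$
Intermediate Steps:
$y = -32$ ($y = \left(3 + 5\right) \left(-4\right) = 8 \left(-4\right) = -32$)
$s = \frac{29}{24}$ ($s = - \frac{\left(-1 - 28\right) \frac{1}{-1 + 5}}{6} = - \frac{\left(-29\right) \frac{1}{4}}{6} = \left(- \frac{1}{6}\right) \left(- \frac{29}{4}\right) = \frac{29}{24} \approx 1.2083$)
$h{\left(k,o \right)} = -32 + k \left(69 + k + o\right)$ ($h{\left(k,o \right)} = \left(\left(k + o\right) + 69\right) k - 32 = \left(69 + k + o\right) k - 32 = k \left(69 + k + o\right) - 32 = -32 + k \left(69 + k + o\right)$)
$-560 + h{\left(s,54 \right)} = -560 + \left(-32 + \left(\frac{29}{24}\right)^{2} + 69 \cdot \frac{29}{24} + \frac{29}{24} \cdot 54\right) = -560 + \left(-32 + \frac{841}{576} + \frac{667}{8} + \frac{261}{4}\right) = -560 + \frac{68017}{576} = - \frac{254543}{576}$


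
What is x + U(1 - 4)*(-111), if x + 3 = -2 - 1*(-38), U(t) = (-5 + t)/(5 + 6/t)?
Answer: 329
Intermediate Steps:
U(t) = (-5 + t)/(5 + 6/t)
x = 33 (x = -3 + (-2 - 1*(-38)) = -3 + (-2 + 38) = -3 + 36 = 33)
x + U(1 - 4)*(-111) = 33 + ((1 - 4)*(-5 + (1 - 4))/(6 + 5*(1 - 4)))*(-111) = 33 - 3*(-5 - 3)/(6 + 5*(-3))*(-111) = 33 - 3*(-8)/(6 - 15)*(-111) = 33 - 3*(-8)/(-9)*(-111) = 33 - 3*(-⅑)*(-8)*(-111) = 33 - 8/3*(-111) = 33 + 296 = 329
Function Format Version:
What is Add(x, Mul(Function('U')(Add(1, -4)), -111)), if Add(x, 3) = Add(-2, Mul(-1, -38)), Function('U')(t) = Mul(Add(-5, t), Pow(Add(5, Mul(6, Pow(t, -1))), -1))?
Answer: 329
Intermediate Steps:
Function('U')(t) = Mul(Pow(Add(5, Mul(6, Pow(t, -1))), -1), Add(-5, t))
x = 33 (x = Add(-3, Add(-2, Mul(-1, -38))) = Add(-3, Add(-2, 38)) = Add(-3, 36) = 33)
Add(x, Mul(Function('U')(Add(1, -4)), -111)) = Add(33, Mul(Mul(Add(1, -4), Pow(Add(6, Mul(5, Add(1, -4))), -1), Add(-5, Add(1, -4))), -111)) = Add(33, Mul(Mul(-3, Pow(Add(6, Mul(5, -3)), -1), Add(-5, -3)), -111)) = Add(33, Mul(Mul(-3, Pow(Add(6, -15), -1), -8), -111)) = Add(33, Mul(Mul(-3, Pow(-9, -1), -8), -111)) = Add(33, Mul(Mul(-3, Rational(-1, 9), -8), -111)) = Add(33, Mul(Rational(-8, 3), -111)) = Add(33, 296) = 329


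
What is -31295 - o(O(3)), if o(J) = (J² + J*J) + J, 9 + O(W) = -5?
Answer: -31673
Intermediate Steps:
O(W) = -14 (O(W) = -9 - 5 = -14)
o(J) = J + 2*J² (o(J) = (J² + J²) + J = 2*J² + J = J + 2*J²)
-31295 - o(O(3)) = -31295 - (-14)*(1 + 2*(-14)) = -31295 - (-14)*(1 - 28) = -31295 - (-14)*(-27) = -31295 - 1*378 = -31295 - 378 = -31673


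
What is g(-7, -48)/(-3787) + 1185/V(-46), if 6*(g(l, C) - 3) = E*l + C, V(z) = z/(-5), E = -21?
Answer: 11218539/87101 ≈ 128.80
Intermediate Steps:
V(z) = -z/5 (V(z) = z*(-1/5) = -z/5)
g(l, C) = 3 - 7*l/2 + C/6 (g(l, C) = 3 + (-21*l + C)/6 = 3 + (C - 21*l)/6 = 3 + (-7*l/2 + C/6) = 3 - 7*l/2 + C/6)
g(-7, -48)/(-3787) + 1185/V(-46) = (3 - 7/2*(-7) + (1/6)*(-48))/(-3787) + 1185/((-1/5*(-46))) = (3 + 49/2 - 8)*(-1/3787) + 1185/(46/5) = (39/2)*(-1/3787) + 1185*(5/46) = -39/7574 + 5925/46 = 11218539/87101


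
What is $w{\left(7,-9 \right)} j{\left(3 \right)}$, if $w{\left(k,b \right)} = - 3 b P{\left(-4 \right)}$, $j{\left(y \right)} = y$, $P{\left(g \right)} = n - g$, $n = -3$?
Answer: $81$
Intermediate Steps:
$P{\left(g \right)} = -3 - g$
$w{\left(k,b \right)} = - 3 b$ ($w{\left(k,b \right)} = - 3 b \left(-3 - -4\right) = - 3 b \left(-3 + 4\right) = - 3 b 1 = - 3 b$)
$w{\left(7,-9 \right)} j{\left(3 \right)} = \left(-3\right) \left(-9\right) 3 = 27 \cdot 3 = 81$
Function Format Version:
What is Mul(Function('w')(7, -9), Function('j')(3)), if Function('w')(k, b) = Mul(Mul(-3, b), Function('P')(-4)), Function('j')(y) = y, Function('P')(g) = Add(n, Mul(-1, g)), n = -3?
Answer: 81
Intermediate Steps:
Function('P')(g) = Add(-3, Mul(-1, g))
Function('w')(k, b) = Mul(-3, b) (Function('w')(k, b) = Mul(Mul(-3, b), Add(-3, Mul(-1, -4))) = Mul(Mul(-3, b), Add(-3, 4)) = Mul(Mul(-3, b), 1) = Mul(-3, b))
Mul(Function('w')(7, -9), Function('j')(3)) = Mul(Mul(-3, -9), 3) = Mul(27, 3) = 81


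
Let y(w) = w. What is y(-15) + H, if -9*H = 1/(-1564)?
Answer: -211139/14076 ≈ -15.000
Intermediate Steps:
H = 1/14076 (H = -⅑/(-1564) = -⅑*(-1/1564) = 1/14076 ≈ 7.1043e-5)
y(-15) + H = -15 + 1/14076 = -211139/14076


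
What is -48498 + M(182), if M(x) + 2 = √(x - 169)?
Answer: -48500 + √13 ≈ -48496.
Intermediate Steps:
M(x) = -2 + √(-169 + x) (M(x) = -2 + √(x - 169) = -2 + √(-169 + x))
-48498 + M(182) = -48498 + (-2 + √(-169 + 182)) = -48498 + (-2 + √13) = -48500 + √13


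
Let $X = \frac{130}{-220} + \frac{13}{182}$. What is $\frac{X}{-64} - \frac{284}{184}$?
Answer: $- \frac{21753}{14168} \approx -1.5354$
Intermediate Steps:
$X = - \frac{40}{77}$ ($X = 130 \left(- \frac{1}{220}\right) + 13 \cdot \frac{1}{182} = - \frac{13}{22} + \frac{1}{14} = - \frac{40}{77} \approx -0.51948$)
$\frac{X}{-64} - \frac{284}{184} = - \frac{40}{77 \left(-64\right)} - \frac{284}{184} = \left(- \frac{40}{77}\right) \left(- \frac{1}{64}\right) - \frac{71}{46} = \frac{5}{616} - \frac{71}{46} = - \frac{21753}{14168}$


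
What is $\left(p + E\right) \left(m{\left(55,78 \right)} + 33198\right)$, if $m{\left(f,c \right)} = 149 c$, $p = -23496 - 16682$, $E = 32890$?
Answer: $-326648160$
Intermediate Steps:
$p = -40178$
$\left(p + E\right) \left(m{\left(55,78 \right)} + 33198\right) = \left(-40178 + 32890\right) \left(149 \cdot 78 + 33198\right) = - 7288 \left(11622 + 33198\right) = \left(-7288\right) 44820 = -326648160$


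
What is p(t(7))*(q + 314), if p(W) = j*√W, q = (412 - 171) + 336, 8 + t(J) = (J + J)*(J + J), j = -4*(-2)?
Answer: 14256*√47 ≈ 97734.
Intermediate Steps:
j = 8
t(J) = -8 + 4*J² (t(J) = -8 + (J + J)*(J + J) = -8 + (2*J)*(2*J) = -8 + 4*J²)
q = 577 (q = 241 + 336 = 577)
p(W) = 8*√W
p(t(7))*(q + 314) = (8*√(-8 + 4*7²))*(577 + 314) = (8*√(-8 + 4*49))*891 = (8*√(-8 + 196))*891 = (8*√188)*891 = (8*(2*√47))*891 = (16*√47)*891 = 14256*√47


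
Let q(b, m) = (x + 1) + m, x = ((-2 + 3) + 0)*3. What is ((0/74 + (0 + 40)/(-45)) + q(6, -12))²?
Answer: 6400/81 ≈ 79.012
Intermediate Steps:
x = 3 (x = (1 + 0)*3 = 1*3 = 3)
q(b, m) = 4 + m (q(b, m) = (3 + 1) + m = 4 + m)
((0/74 + (0 + 40)/(-45)) + q(6, -12))² = ((0/74 + (0 + 40)/(-45)) + (4 - 12))² = ((0*(1/74) + 40*(-1/45)) - 8)² = ((0 - 8/9) - 8)² = (-8/9 - 8)² = (-80/9)² = 6400/81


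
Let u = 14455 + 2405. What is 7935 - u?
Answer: -8925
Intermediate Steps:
u = 16860
7935 - u = 7935 - 1*16860 = 7935 - 16860 = -8925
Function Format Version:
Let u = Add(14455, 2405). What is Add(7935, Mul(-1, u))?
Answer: -8925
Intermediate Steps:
u = 16860
Add(7935, Mul(-1, u)) = Add(7935, Mul(-1, 16860)) = Add(7935, -16860) = -8925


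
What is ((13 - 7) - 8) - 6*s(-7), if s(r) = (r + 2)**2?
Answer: -152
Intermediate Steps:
s(r) = (2 + r)**2
((13 - 7) - 8) - 6*s(-7) = ((13 - 7) - 8) - 6*(2 - 7)**2 = (6 - 8) - 6*(-5)**2 = -2 - 6*25 = -2 - 150 = -152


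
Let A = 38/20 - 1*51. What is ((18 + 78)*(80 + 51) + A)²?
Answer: 15692322361/100 ≈ 1.5692e+8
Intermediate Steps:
A = -491/10 (A = 38*(1/20) - 51 = 19/10 - 51 = -491/10 ≈ -49.100)
((18 + 78)*(80 + 51) + A)² = ((18 + 78)*(80 + 51) - 491/10)² = (96*131 - 491/10)² = (12576 - 491/10)² = (125269/10)² = 15692322361/100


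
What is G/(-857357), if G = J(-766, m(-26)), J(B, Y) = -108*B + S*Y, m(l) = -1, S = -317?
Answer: -83045/857357 ≈ -0.096862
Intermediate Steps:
J(B, Y) = -317*Y - 108*B (J(B, Y) = -108*B - 317*Y = -317*Y - 108*B)
G = 83045 (G = -317*(-1) - 108*(-766) = 317 + 82728 = 83045)
G/(-857357) = 83045/(-857357) = 83045*(-1/857357) = -83045/857357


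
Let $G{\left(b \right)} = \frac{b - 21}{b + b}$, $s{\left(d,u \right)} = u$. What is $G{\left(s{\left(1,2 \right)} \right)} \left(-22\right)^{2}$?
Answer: $-2299$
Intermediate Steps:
$G{\left(b \right)} = \frac{-21 + b}{2 b}$
$G{\left(s{\left(1,2 \right)} \right)} \left(-22\right)^{2} = \frac{-21 + 2}{2 \cdot 2} \left(-22\right)^{2} = \frac{1}{2} \cdot \frac{1}{2} \left(-19\right) 484 = \left(- \frac{19}{4}\right) 484 = -2299$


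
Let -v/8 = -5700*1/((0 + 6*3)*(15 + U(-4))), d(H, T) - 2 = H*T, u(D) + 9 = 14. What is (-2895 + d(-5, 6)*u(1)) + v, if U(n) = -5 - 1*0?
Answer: -8345/3 ≈ -2781.7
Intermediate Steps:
u(D) = 5 (u(D) = -9 + 14 = 5)
d(H, T) = 2 + H*T
U(n) = -5 (U(n) = -5 + 0 = -5)
v = 760/3 (v = -(-45600)/((15 - 5)*(0 + 6*3)) = -(-45600)/(10*(0 + 18)) = -(-45600)/(10*18) = -(-45600)/180 = -8*(-95/3) = 760/3 ≈ 253.33)
(-2895 + d(-5, 6)*u(1)) + v = (-2895 + (2 - 5*6)*5) + 760/3 = (-2895 + (2 - 30)*5) + 760/3 = (-2895 - 28*5) + 760/3 = (-2895 - 140) + 760/3 = -3035 + 760/3 = -8345/3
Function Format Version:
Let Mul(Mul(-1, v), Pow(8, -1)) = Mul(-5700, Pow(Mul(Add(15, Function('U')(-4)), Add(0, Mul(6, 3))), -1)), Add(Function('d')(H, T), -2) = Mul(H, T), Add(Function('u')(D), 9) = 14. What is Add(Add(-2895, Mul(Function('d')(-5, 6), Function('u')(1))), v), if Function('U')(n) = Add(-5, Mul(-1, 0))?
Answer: Rational(-8345, 3) ≈ -2781.7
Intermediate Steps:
Function('u')(D) = 5 (Function('u')(D) = Add(-9, 14) = 5)
Function('d')(H, T) = Add(2, Mul(H, T))
Function('U')(n) = -5 (Function('U')(n) = Add(-5, 0) = -5)
v = Rational(760, 3) (v = Mul(-8, Mul(-5700, Pow(Mul(Add(15, -5), Add(0, Mul(6, 3))), -1))) = Mul(-8, Mul(-5700, Pow(Mul(10, Add(0, 18)), -1))) = Mul(-8, Mul(-5700, Pow(Mul(10, 18), -1))) = Mul(-8, Mul(-5700, Pow(180, -1))) = Mul(-8, Mul(-5700, Rational(1, 180))) = Mul(-8, Rational(-95, 3)) = Rational(760, 3) ≈ 253.33)
Add(Add(-2895, Mul(Function('d')(-5, 6), Function('u')(1))), v) = Add(Add(-2895, Mul(Add(2, Mul(-5, 6)), 5)), Rational(760, 3)) = Add(Add(-2895, Mul(Add(2, -30), 5)), Rational(760, 3)) = Add(Add(-2895, Mul(-28, 5)), Rational(760, 3)) = Add(Add(-2895, -140), Rational(760, 3)) = Add(-3035, Rational(760, 3)) = Rational(-8345, 3)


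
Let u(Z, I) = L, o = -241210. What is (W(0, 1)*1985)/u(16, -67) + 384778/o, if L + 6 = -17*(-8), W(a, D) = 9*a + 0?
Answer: -192389/120605 ≈ -1.5952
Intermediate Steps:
W(a, D) = 9*a
L = 130 (L = -6 - 17*(-8) = -6 + 136 = 130)
u(Z, I) = 130
(W(0, 1)*1985)/u(16, -67) + 384778/o = ((9*0)*1985)/130 + 384778/(-241210) = (0*1985)*(1/130) + 384778*(-1/241210) = 0*(1/130) - 192389/120605 = 0 - 192389/120605 = -192389/120605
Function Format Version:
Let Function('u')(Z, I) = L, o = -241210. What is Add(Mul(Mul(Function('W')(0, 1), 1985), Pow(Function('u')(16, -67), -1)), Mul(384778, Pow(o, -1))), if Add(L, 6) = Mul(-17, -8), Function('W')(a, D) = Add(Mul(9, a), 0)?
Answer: Rational(-192389, 120605) ≈ -1.5952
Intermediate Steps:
Function('W')(a, D) = Mul(9, a)
L = 130 (L = Add(-6, Mul(-17, -8)) = Add(-6, 136) = 130)
Function('u')(Z, I) = 130
Add(Mul(Mul(Function('W')(0, 1), 1985), Pow(Function('u')(16, -67), -1)), Mul(384778, Pow(o, -1))) = Add(Mul(Mul(Mul(9, 0), 1985), Pow(130, -1)), Mul(384778, Pow(-241210, -1))) = Add(Mul(Mul(0, 1985), Rational(1, 130)), Mul(384778, Rational(-1, 241210))) = Add(Mul(0, Rational(1, 130)), Rational(-192389, 120605)) = Add(0, Rational(-192389, 120605)) = Rational(-192389, 120605)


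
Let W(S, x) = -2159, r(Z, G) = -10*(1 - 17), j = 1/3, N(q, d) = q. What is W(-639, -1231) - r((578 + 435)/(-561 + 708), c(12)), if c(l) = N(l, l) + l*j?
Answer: -2319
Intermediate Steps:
j = ⅓ ≈ 0.33333
c(l) = 4*l/3 (c(l) = l + l*(⅓) = l + l/3 = 4*l/3)
r(Z, G) = 160 (r(Z, G) = -10*(-16) = 160)
W(-639, -1231) - r((578 + 435)/(-561 + 708), c(12)) = -2159 - 1*160 = -2159 - 160 = -2319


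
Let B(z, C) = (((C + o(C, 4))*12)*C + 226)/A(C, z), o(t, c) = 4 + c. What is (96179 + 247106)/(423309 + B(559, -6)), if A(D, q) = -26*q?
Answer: 2494652095/3076186462 ≈ 0.81096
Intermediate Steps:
B(z, C) = -(226 + C*(96 + 12*C))/(26*z) (B(z, C) = (((C + (4 + 4))*12)*C + 226)/((-26*z)) = (((C + 8)*12)*C + 226)*(-1/(26*z)) = (((8 + C)*12)*C + 226)*(-1/(26*z)) = ((96 + 12*C)*C + 226)*(-1/(26*z)) = (C*(96 + 12*C) + 226)*(-1/(26*z)) = (226 + C*(96 + 12*C))*(-1/(26*z)) = -(226 + C*(96 + 12*C))/(26*z))
(96179 + 247106)/(423309 + B(559, -6)) = (96179 + 247106)/(423309 + (1/13)*(-113 - 48*(-6) - 6*(-6)²)/559) = 343285/(423309 + (1/13)*(1/559)*(-113 + 288 - 6*36)) = 343285/(423309 + (1/13)*(1/559)*(-113 + 288 - 216)) = 343285/(423309 + (1/13)*(1/559)*(-41)) = 343285/(423309 - 41/7267) = 343285/(3076186462/7267) = 343285*(7267/3076186462) = 2494652095/3076186462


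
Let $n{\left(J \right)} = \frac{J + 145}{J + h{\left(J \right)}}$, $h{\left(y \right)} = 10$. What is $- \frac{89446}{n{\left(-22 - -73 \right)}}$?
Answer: $- \frac{389729}{14} \approx -27838.0$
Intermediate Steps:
$n{\left(J \right)} = \frac{145 + J}{10 + J}$ ($n{\left(J \right)} = \frac{J + 145}{J + 10} = \frac{145 + J}{10 + J}$)
$- \frac{89446}{n{\left(-22 - -73 \right)}} = - \frac{89446}{\frac{1}{10 - -51} \left(145 - -51\right)} = - \frac{89446}{\frac{1}{10 + \left(-22 + 73\right)} \left(145 + \left(-22 + 73\right)\right)} = - \frac{89446}{\frac{1}{10 + 51} \left(145 + 51\right)} = - \frac{89446}{\frac{1}{61} \cdot 196} = - \frac{89446}{\frac{196}{61}} = \left(-89446\right) \frac{61}{196} = - \frac{389729}{14}$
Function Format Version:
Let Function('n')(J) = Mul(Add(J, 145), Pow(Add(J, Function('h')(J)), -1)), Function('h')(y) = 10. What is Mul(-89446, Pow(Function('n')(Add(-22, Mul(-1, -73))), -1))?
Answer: Rational(-389729, 14) ≈ -27838.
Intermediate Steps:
Function('n')(J) = Mul(Pow(Add(10, J), -1), Add(145, J)) (Function('n')(J) = Mul(Add(J, 145), Pow(Add(J, 10), -1)) = Mul(Add(145, J), Pow(Add(10, J), -1)) = Mul(Pow(Add(10, J), -1), Add(145, J)))
Mul(-89446, Pow(Function('n')(Add(-22, Mul(-1, -73))), -1)) = Mul(-89446, Pow(Mul(Pow(Add(10, Add(-22, Mul(-1, -73))), -1), Add(145, Add(-22, Mul(-1, -73)))), -1)) = Mul(-89446, Pow(Mul(Pow(Add(10, Add(-22, 73)), -1), Add(145, Add(-22, 73))), -1)) = Mul(-89446, Pow(Mul(Pow(Add(10, 51), -1), Add(145, 51)), -1)) = Mul(-89446, Pow(Mul(Pow(61, -1), 196), -1)) = Mul(-89446, Pow(Mul(Rational(1, 61), 196), -1)) = Mul(-89446, Pow(Rational(196, 61), -1)) = Mul(-89446, Rational(61, 196)) = Rational(-389729, 14)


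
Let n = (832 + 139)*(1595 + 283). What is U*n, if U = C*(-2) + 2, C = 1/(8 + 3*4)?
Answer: 17323611/5 ≈ 3.4647e+6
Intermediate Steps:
C = 1/20 (C = 1/(8 + 12) = 1/20 ≈ 0.050000)
n = 1823538 (n = 971*1878 = 1823538)
U = 19/10 (U = (1/20)*(-2) + 2 = -⅒ + 2 = 19/10 ≈ 1.9000)
U*n = (19/10)*1823538 = 17323611/5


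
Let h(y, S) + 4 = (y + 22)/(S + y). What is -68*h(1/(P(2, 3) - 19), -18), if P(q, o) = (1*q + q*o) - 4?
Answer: 96084/271 ≈ 354.55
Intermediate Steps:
P(q, o) = -4 + q + o*q (P(q, o) = (q + o*q) - 4 = -4 + q + o*q)
h(y, S) = -4 + (22 + y)/(S + y) (h(y, S) = -4 + (y + 22)/(S + y) = -4 + (22 + y)/(S + y))
-68*h(1/(P(2, 3) - 19), -18) = -68*(22 - 4*(-18) - 3/((-4 + 2 + 3*2) - 19))/(-18 + 1/((-4 + 2 + 3*2) - 19)) = -68*(22 + 72 - 3/((-4 + 2 + 6) - 19))/(-18 + 1/((-4 + 2 + 6) - 19)) = -68*(22 + 72 - 3/(4 - 19))/(-18 + 1/(4 - 19)) = -68*(22 + 72 - 3/(-15))/(-18 + 1/(-15)) = -68*(22 + 72 - 3*(-1/15))/(-18 - 1/15) = -68*(22 + 72 + ⅕)/(-271/15) = -(-1020)*471/(271*5) = -68*(-1413/271) = 96084/271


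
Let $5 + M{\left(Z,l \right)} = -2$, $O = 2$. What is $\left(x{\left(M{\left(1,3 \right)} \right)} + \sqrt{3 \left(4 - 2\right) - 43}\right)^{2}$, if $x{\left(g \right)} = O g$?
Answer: $\left(14 - i \sqrt{37}\right)^{2} \approx 159.0 - 170.32 i$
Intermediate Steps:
$M{\left(Z,l \right)} = -7$ ($M{\left(Z,l \right)} = -5 - 2 = -7$)
$x{\left(g \right)} = 2 g$
$\left(x{\left(M{\left(1,3 \right)} \right)} + \sqrt{3 \left(4 - 2\right) - 43}\right)^{2} = \left(2 \left(-7\right) + \sqrt{3 \left(4 - 2\right) - 43}\right)^{2} = \left(-14 + \sqrt{3 \cdot 2 - 43}\right)^{2} = \left(-14 + \sqrt{6 - 43}\right)^{2} = \left(-14 + \sqrt{-37}\right)^{2} = \left(-14 + i \sqrt{37}\right)^{2}$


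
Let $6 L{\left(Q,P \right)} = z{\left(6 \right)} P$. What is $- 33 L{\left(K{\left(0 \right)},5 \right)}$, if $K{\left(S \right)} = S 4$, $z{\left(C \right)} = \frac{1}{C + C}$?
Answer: $- \frac{55}{24} \approx -2.2917$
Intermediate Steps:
$z{\left(C \right)} = \frac{1}{2 C}$
$K{\left(S \right)} = 4 S$
$L{\left(Q,P \right)} = \frac{P}{72}$ ($L{\left(Q,P \right)} = \frac{\frac{1}{2 \cdot 6} P}{6} = \frac{\frac{1}{2} \cdot \frac{1}{6} P}{6} = \frac{\frac{1}{12} P}{6} = \frac{P}{72}$)
$- 33 L{\left(K{\left(0 \right)},5 \right)} = - 33 \cdot \frac{1}{72} \cdot 5 = \left(-33\right) \frac{5}{72} = - \frac{55}{24}$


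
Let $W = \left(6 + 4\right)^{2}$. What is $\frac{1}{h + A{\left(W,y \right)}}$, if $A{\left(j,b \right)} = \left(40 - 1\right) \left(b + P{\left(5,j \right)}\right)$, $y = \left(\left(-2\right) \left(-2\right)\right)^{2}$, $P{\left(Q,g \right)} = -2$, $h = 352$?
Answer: $\frac{1}{898} \approx 0.0011136$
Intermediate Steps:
$W = 100$ ($W = 10^{2} = 100$)
$y = 16$ ($y = 4^{2} = 16$)
$A{\left(j,b \right)} = -78 + 39 b$ ($A{\left(j,b \right)} = \left(40 - 1\right) \left(b - 2\right) = 39 \left(-2 + b\right) = -78 + 39 b$)
$\frac{1}{h + A{\left(W,y \right)}} = \frac{1}{352 + \left(-78 + 39 \cdot 16\right)} = \frac{1}{352 + \left(-78 + 624\right)} = \frac{1}{352 + 546} = \frac{1}{898}$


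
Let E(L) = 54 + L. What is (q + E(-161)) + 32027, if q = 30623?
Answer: 62543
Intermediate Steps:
(q + E(-161)) + 32027 = (30623 + (54 - 161)) + 32027 = (30623 - 107) + 32027 = 30516 + 32027 = 62543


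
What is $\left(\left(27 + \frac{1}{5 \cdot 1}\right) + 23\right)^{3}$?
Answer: $\frac{15813251}{125} \approx 1.2651 \cdot 10^{5}$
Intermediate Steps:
$\left(\left(27 + \frac{1}{5 \cdot 1}\right) + 23\right)^{3} = \left(\left(27 + \frac{1}{5}\right) + 23\right)^{3} = \left(\frac{136}{5} + 23\right)^{3} = \left(\frac{251}{5}\right)^{3} = \frac{15813251}{125}$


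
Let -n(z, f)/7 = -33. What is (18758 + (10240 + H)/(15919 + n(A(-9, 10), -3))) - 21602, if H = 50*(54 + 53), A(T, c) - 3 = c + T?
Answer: -4591501/1615 ≈ -2843.0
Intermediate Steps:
A(T, c) = 3 + T + c (A(T, c) = 3 + (c + T) = 3 + (T + c) = 3 + T + c)
n(z, f) = 231 (n(z, f) = -7*(-33) = 231)
H = 5350 (H = 50*107 = 5350)
(18758 + (10240 + H)/(15919 + n(A(-9, 10), -3))) - 21602 = (18758 + (10240 + 5350)/(15919 + 231)) - 21602 = (18758 + 15590/16150) - 21602 = (18758 + 15590*(1/16150)) - 21602 = (18758 + 1559/1615) - 21602 = 30295729/1615 - 21602 = -4591501/1615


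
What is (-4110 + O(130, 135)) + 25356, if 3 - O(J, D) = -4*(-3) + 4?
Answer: 21233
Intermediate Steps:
O(J, D) = -13 (O(J, D) = 3 - (-4*(-3) + 4) = 3 - (12 + 4) = 3 - 1*16 = 3 - 16 = -13)
(-4110 + O(130, 135)) + 25356 = (-4110 - 13) + 25356 = -4123 + 25356 = 21233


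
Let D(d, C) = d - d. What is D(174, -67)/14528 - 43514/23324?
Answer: -21757/11662 ≈ -1.8656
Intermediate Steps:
D(d, C) = 0
D(174, -67)/14528 - 43514/23324 = 0/14528 - 43514/23324 = 0*(1/14528) - 43514*1/23324 = 0 - 21757/11662 = -21757/11662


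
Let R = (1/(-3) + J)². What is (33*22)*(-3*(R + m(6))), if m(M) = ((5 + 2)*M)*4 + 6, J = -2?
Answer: -390830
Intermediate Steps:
R = 49/9 (R = (1/(-3) - 2)² = (-⅓ - 2)² = (-7/3)² = 49/9 ≈ 5.4444)
m(M) = 6 + 28*M (m(M) = (7*M)*4 + 6 = 28*M + 6 = 6 + 28*M)
(33*22)*(-3*(R + m(6))) = (33*22)*(-3*(49/9 + (6 + 28*6))) = 726*(-3*(49/9 + (6 + 168))) = 726*(-3*(49/9 + 174)) = 726*(-3*1615/9) = 726*(-1615/3) = -390830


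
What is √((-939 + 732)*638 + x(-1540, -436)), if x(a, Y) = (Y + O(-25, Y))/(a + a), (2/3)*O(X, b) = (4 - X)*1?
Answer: I*√12528296935/308 ≈ 363.41*I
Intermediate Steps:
O(X, b) = 6 - 3*X/2 (O(X, b) = 3*((4 - X)*1)/2 = 3*(4 - X)/2 = 6 - 3*X/2)
x(a, Y) = (87/2 + Y)/(2*a) (x(a, Y) = (Y + (6 - 3/2*(-25)))/(a + a) = (Y + (6 + 75/2))/((2*a)) = (Y + 87/2)*(1/(2*a)) = (87/2 + Y)*(1/(2*a)) = (87/2 + Y)/(2*a))
√((-939 + 732)*638 + x(-1540, -436)) = √((-939 + 732)*638 + (¼)*(87 + 2*(-436))/(-1540)) = √(-207*638 + (¼)*(-1/1540)*(87 - 872)) = √(-132066 + (¼)*(-1/1540)*(-785)) = √(-132066 + 157/1232) = √(-162705155/1232) = I*√12528296935/308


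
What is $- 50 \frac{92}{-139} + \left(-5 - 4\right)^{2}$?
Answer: $\frac{15859}{139} \approx 114.09$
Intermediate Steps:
$- 50 \frac{92}{-139} + \left(-5 - 4\right)^{2} = - 50 \cdot 92 \left(- \frac{1}{139}\right) + \left(-9\right)^{2} = \left(-50\right) \left(- \frac{92}{139}\right) + 81 = \frac{4600}{139} + 81 = \frac{15859}{139}$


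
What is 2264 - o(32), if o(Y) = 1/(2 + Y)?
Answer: 76975/34 ≈ 2264.0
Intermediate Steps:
2264 - o(32) = 2264 - 1/(2 + 32) = 2264 - 1/34 = 76975/34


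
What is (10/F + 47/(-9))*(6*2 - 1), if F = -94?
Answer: -24794/423 ≈ -58.615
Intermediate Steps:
(10/F + 47/(-9))*(6*2 - 1) = (10/(-94) + 47/(-9))*(6*2 - 1) = (10*(-1/94) + 47*(-⅑))*(12 - 1) = (-5/47 - 47/9)*11 = -2254/423*11 = -24794/423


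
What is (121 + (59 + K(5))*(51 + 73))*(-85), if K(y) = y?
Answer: -684845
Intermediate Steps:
(121 + (59 + K(5))*(51 + 73))*(-85) = (121 + (59 + 5)*(51 + 73))*(-85) = (121 + 64*124)*(-85) = (121 + 7936)*(-85) = 8057*(-85) = -684845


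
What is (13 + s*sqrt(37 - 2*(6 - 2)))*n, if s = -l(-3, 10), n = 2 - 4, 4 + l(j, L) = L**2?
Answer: -26 + 192*sqrt(29) ≈ 1008.0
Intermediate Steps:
l(j, L) = -4 + L**2
n = -2
s = -96 (s = -(-4 + 10**2) = -(-4 + 100) = -1*96 = -96)
(13 + s*sqrt(37 - 2*(6 - 2)))*n = (13 - 96*sqrt(37 - 2*(6 - 2)))*(-2) = (13 - 96*sqrt(37 - 2*4))*(-2) = (13 - 96*sqrt(37 - 8))*(-2) = (13 - 96*sqrt(29))*(-2) = -26 + 192*sqrt(29)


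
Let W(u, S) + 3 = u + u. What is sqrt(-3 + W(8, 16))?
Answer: sqrt(10) ≈ 3.1623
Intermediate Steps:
W(u, S) = -3 + 2*u (W(u, S) = -3 + (u + u) = -3 + 2*u)
sqrt(-3 + W(8, 16)) = sqrt(-3 + (-3 + 2*8)) = sqrt(-3 + (-3 + 16)) = sqrt(-3 + 13) = sqrt(10)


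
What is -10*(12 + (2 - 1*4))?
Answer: -100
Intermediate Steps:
-10*(12 + (2 - 1*4)) = -10*(12 + (2 - 4)) = -10*(12 - 2) = -10*10 = -100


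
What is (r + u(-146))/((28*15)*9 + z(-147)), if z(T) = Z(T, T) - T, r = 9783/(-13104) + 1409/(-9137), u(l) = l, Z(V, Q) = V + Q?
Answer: -1954290335/48331513776 ≈ -0.040435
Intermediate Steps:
Z(V, Q) = Q + V
r = -11983423/13303472 (r = 9783*(-1/13104) + 1409*(-1/9137) = -1087/1456 - 1409/9137 = -11983423/13303472 ≈ -0.90077)
z(T) = T (z(T) = (T + T) - T = 2*T - T = T)
(r + u(-146))/((28*15)*9 + z(-147)) = (-11983423/13303472 - 146)/((28*15)*9 - 147) = -1954290335/(13303472*(420*9 - 147)) = -1954290335/(13303472*(3780 - 147)) = -1954290335/13303472/3633 = -1954290335/13303472*1/3633 = -1954290335/48331513776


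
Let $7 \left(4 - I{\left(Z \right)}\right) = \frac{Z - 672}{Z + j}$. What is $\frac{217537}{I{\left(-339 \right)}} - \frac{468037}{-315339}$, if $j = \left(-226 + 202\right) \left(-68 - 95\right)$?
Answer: $\frac{571916458484836}{10622194215} \approx 53842.0$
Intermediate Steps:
$j = 3912$ ($j = \left(-24\right) \left(-163\right) = 3912$)
$I{\left(Z \right)} = 4 - \frac{-672 + Z}{7 \left(3912 + Z\right)}$ ($I{\left(Z \right)} = 4 - \frac{\left(Z - 672\right) \frac{1}{Z + 3912}}{7} = 4 - \frac{\left(-672 + Z\right) \frac{1}{3912 + Z}}{7} = 4 - \frac{\frac{1}{3912 + Z} \left(-672 + Z\right)}{7} = 4 - \frac{-672 + Z}{7 \left(3912 + Z\right)}$)
$\frac{217537}{I{\left(-339 \right)}} - \frac{468037}{-315339} = \frac{217537}{\frac{3}{7} \frac{1}{3912 - 339} \left(36736 + 9 \left(-339\right)\right)} - \frac{468037}{-315339} = \frac{217537}{\frac{3}{7} \cdot \frac{1}{3573} \left(36736 - 3051\right)} - - \frac{468037}{315339} = \frac{217537}{\frac{3}{7} \cdot \frac{1}{3573} \cdot 33685} + \frac{468037}{315339} = \frac{217537}{\frac{33685}{8337}} + \frac{468037}{315339} = 217537 \cdot \frac{8337}{33685} + \frac{468037}{315339} = \frac{1813605969}{33685} + \frac{468037}{315339} = \frac{571916458484836}{10622194215}$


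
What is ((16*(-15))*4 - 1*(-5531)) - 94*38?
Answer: 999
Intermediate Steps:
((16*(-15))*4 - 1*(-5531)) - 94*38 = (-240*4 + 5531) - 1*3572 = (-960 + 5531) - 3572 = 4571 - 3572 = 999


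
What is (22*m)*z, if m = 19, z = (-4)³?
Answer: -26752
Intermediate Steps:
z = -64
(22*m)*z = (22*19)*(-64) = 418*(-64) = -26752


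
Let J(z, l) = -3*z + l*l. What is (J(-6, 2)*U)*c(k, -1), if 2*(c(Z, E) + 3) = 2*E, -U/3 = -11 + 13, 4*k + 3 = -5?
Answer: 528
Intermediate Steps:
k = -2 (k = -¾ + (¼)*(-5) = -¾ - 5/4 = -2)
U = -6 (U = -3*(-11 + 13) = -3*2 = -6)
J(z, l) = l² - 3*z (J(z, l) = -3*z + l² = l² - 3*z)
c(Z, E) = -3 + E (c(Z, E) = -3 + (2*E)/2 = -3 + E)
(J(-6, 2)*U)*c(k, -1) = ((2² - 3*(-6))*(-6))*(-3 - 1) = ((4 + 18)*(-6))*(-4) = (22*(-6))*(-4) = -132*(-4) = 528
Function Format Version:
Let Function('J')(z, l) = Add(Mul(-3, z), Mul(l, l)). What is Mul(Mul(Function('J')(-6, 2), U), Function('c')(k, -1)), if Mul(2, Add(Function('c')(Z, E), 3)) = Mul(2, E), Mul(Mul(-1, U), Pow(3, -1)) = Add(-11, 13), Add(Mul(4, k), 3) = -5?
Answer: 528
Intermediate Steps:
k = -2 (k = Add(Rational(-3, 4), Mul(Rational(1, 4), -5)) = Add(Rational(-3, 4), Rational(-5, 4)) = -2)
U = -6 (U = Mul(-3, Add(-11, 13)) = Mul(-3, 2) = -6)
Function('J')(z, l) = Add(Pow(l, 2), Mul(-3, z)) (Function('J')(z, l) = Add(Mul(-3, z), Pow(l, 2)) = Add(Pow(l, 2), Mul(-3, z)))
Function('c')(Z, E) = Add(-3, E) (Function('c')(Z, E) = Add(-3, Mul(Rational(1, 2), Mul(2, E))) = Add(-3, E))
Mul(Mul(Function('J')(-6, 2), U), Function('c')(k, -1)) = Mul(Mul(Add(Pow(2, 2), Mul(-3, -6)), -6), Add(-3, -1)) = Mul(Mul(Add(4, 18), -6), -4) = Mul(Mul(22, -6), -4) = Mul(-132, -4) = 528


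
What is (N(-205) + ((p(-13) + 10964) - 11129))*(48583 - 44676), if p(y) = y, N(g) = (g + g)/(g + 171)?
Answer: -11021647/17 ≈ -6.4833e+5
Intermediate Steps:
N(g) = 2*g/(171 + g) (N(g) = (2*g)/(171 + g) = 2*g/(171 + g))
(N(-205) + ((p(-13) + 10964) - 11129))*(48583 - 44676) = (2*(-205)/(171 - 205) + ((-13 + 10964) - 11129))*(48583 - 44676) = (2*(-205)/(-34) + (10951 - 11129))*3907 = (2*(-205)*(-1/34) - 178)*3907 = (205/17 - 178)*3907 = -2821/17*3907 = -11021647/17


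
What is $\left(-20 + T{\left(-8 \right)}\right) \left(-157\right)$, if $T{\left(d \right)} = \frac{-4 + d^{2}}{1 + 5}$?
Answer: $1570$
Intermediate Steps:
$T{\left(d \right)} = - \frac{2}{3} + \frac{d^{2}}{6}$ ($T{\left(d \right)} = \frac{-4 + d^{2}}{6} = \left(-4 + d^{2}\right) \frac{1}{6} = - \frac{2}{3} + \frac{d^{2}}{6}$)
$\left(-20 + T{\left(-8 \right)}\right) \left(-157\right) = \left(-20 - \left(\frac{2}{3} - \frac{\left(-8\right)^{2}}{6}\right)\right) \left(-157\right) = \left(-20 + \left(- \frac{2}{3} + \frac{1}{6} \cdot 64\right)\right) \left(-157\right) = \left(-20 + \left(- \frac{2}{3} + \frac{32}{3}\right)\right) \left(-157\right) = \left(-20 + 10\right) \left(-157\right) = \left(-10\right) \left(-157\right) = 1570$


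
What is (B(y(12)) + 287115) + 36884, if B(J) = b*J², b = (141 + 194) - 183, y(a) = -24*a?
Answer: 12931487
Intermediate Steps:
b = 152 (b = 335 - 183 = 152)
B(J) = 152*J²
(B(y(12)) + 287115) + 36884 = (152*(-24*12)² + 287115) + 36884 = (152*(-288)² + 287115) + 36884 = (152*82944 + 287115) + 36884 = (12607488 + 287115) + 36884 = 12894603 + 36884 = 12931487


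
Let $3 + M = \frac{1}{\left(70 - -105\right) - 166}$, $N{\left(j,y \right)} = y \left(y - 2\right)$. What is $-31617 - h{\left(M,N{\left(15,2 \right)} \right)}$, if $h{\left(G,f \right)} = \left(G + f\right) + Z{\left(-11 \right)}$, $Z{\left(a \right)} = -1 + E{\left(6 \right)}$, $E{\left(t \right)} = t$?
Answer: $- \frac{284572}{9} \approx -31619.0$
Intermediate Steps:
$N{\left(j,y \right)} = y \left(-2 + y\right)$
$M = - \frac{26}{9}$ ($M = -3 + \frac{1}{\left(70 - -105\right) - 166} = -3 + \frac{1}{\left(70 + 105\right) - 166} = -3 + \frac{1}{175 - 166} = -3 + \frac{1}{9} = - \frac{26}{9} \approx -2.8889$)
$Z{\left(a \right)} = 5$ ($Z{\left(a \right)} = -1 + 6 = 5$)
$h{\left(G,f \right)} = 5 + G + f$ ($h{\left(G,f \right)} = \left(G + f\right) + 5 = 5 + G + f$)
$-31617 - h{\left(M,N{\left(15,2 \right)} \right)} = -31617 - \left(5 - \frac{26}{9} + 2 \left(-2 + 2\right)\right) = -31617 - \left(5 - \frac{26}{9} + 2 \cdot 0\right) = -31617 - \left(5 - \frac{26}{9} + 0\right) = -31617 - \frac{19}{9} = - \frac{284572}{9}$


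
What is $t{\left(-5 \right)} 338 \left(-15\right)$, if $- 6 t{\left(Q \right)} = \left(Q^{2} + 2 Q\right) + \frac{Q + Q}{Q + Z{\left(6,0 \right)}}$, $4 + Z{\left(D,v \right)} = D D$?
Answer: $\frac{333775}{27} \approx 12362.0$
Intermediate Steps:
$Z{\left(D,v \right)} = -4 + D^{2}$ ($Z{\left(D,v \right)} = -4 + D D = -4 + D^{2}$)
$t{\left(Q \right)} = - \frac{Q}{3} - \frac{Q^{2}}{6} - \frac{Q}{3 \left(32 + Q\right)}$ ($t{\left(Q \right)} = - \frac{\left(Q^{2} + 2 Q\right) + \frac{Q + Q}{Q - \left(4 - 6^{2}\right)}}{6} = - \frac{\left(Q^{2} + 2 Q\right) + \frac{2 Q}{Q + \left(-4 + 36\right)}}{6} = - \frac{\left(Q^{2} + 2 Q\right) + \frac{2 Q}{Q + 32}}{6} = - \frac{\left(Q^{2} + 2 Q\right) + \frac{2 Q}{32 + Q}}{6} = - \frac{Q^{2} + 2 Q + \frac{2 Q}{32 + Q}}{6} = - \frac{Q}{3} - \frac{Q^{2}}{6} - \frac{Q}{3 \left(32 + Q\right)}$)
$t{\left(-5 \right)} 338 \left(-15\right) = \left(-1\right) \left(-5\right) \frac{1}{192 + 6 \left(-5\right)} \left(66 + \left(-5\right)^{2} + 34 \left(-5\right)\right) 338 \left(-15\right) = \left(-1\right) \left(-5\right) \frac{1}{192 - 30} \left(66 + 25 - 170\right) \left(-5070\right) = \left(-1\right) \left(-5\right) \frac{1}{162} \left(-79\right) \left(-5070\right) = \left(- \frac{395}{162}\right) \left(-5070\right) = \frac{333775}{27}$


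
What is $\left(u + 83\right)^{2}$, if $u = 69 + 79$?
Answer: $53361$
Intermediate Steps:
$u = 148$
$\left(u + 83\right)^{2} = \left(148 + 83\right)^{2} = 231^{2} = 53361$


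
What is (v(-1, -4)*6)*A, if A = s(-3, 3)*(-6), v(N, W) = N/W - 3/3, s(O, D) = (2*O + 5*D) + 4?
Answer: 351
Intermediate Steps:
s(O, D) = 4 + 2*O + 5*D
v(N, W) = -1 + N/W (v(N, W) = N/W - 3*1/3 = N/W - 1 = -1 + N/W)
A = -78 (A = (4 + 2*(-3) + 5*3)*(-6) = (4 - 6 + 15)*(-6) = 13*(-6) = -78)
(v(-1, -4)*6)*A = (((-1 - 1*(-4))/(-4))*6)*(-78) = (-(-1 + 4)/4*6)*(-78) = (-1/4*3*6)*(-78) = -3/4*6*(-78) = -9/2*(-78) = 351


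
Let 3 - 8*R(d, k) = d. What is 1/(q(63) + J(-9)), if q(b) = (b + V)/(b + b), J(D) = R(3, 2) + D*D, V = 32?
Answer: 126/10301 ≈ 0.012232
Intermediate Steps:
R(d, k) = 3/8 - d/8
J(D) = D² (J(D) = (3/8 - ⅛*3) + D*D = (3/8 - 3/8) + D² = 0 + D² = D²)
q(b) = (32 + b)/(2*b) (q(b) = (b + 32)/(b + b) = (32 + b)/((2*b)) = (32 + b)*(1/(2*b)) = (32 + b)/(2*b))
1/(q(63) + J(-9)) = 1/((½)*(32 + 63)/63 + (-9)²) = 1/((½)*(1/63)*95 + 81) = 1/(95/126 + 81) = 1/(10301/126) = 126/10301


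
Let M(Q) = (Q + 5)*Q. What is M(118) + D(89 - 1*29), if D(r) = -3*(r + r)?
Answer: 14154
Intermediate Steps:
M(Q) = Q*(5 + Q) (M(Q) = (5 + Q)*Q = Q*(5 + Q))
D(r) = -6*r
M(118) + D(89 - 1*29) = 118*(5 + 118) - 6*(89 - 1*29) = 118*123 - 6*(89 - 29) = 14514 - 6*60 = 14514 - 360 = 14154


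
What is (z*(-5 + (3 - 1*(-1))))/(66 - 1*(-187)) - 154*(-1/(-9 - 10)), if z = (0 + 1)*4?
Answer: -39038/4807 ≈ -8.1211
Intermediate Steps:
z = 4 (z = 1*4 = 4)
(z*(-5 + (3 - 1*(-1))))/(66 - 1*(-187)) - 154*(-1/(-9 - 10)) = (4*(-5 + (3 - 1*(-1))))/(66 - 1*(-187)) - 154*(-1/(-9 - 10)) = (4*(-5 + (3 + 1)))/(66 + 187) - 154/((-1*(-19))) = (4*(-5 + 4))/253 - 154/19 = (4*(-1))*(1/253) - 154*1/19 = -4*1/253 - 154/19 = -4/253 - 154/19 = -39038/4807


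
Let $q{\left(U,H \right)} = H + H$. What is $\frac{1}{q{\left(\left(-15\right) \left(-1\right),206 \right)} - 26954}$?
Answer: $- \frac{1}{26542} \approx -3.7676 \cdot 10^{-5}$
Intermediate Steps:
$q{\left(U,H \right)} = 2 H$
$\frac{1}{q{\left(\left(-15\right) \left(-1\right),206 \right)} - 26954} = \frac{1}{2 \cdot 206 - 26954} = \frac{1}{412 - 26954} = \frac{1}{-26542} = - \frac{1}{26542}$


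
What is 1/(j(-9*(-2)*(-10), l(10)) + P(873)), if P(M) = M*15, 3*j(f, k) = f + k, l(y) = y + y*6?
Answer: 3/39175 ≈ 7.6579e-5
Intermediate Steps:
l(y) = 7*y (l(y) = y + 6*y = 7*y)
j(f, k) = f/3 + k/3 (j(f, k) = (f + k)/3 = f/3 + k/3)
P(M) = 15*M
1/(j(-9*(-2)*(-10), l(10)) + P(873)) = 1/(((-9*(-2)*(-10))/3 + (7*10)/3) + 15*873) = 1/(((18*(-10))/3 + (1/3)*70) + 13095) = 1/(((1/3)*(-180) + 70/3) + 13095) = 1/((-60 + 70/3) + 13095) = 1/(-110/3 + 13095) = 1/(39175/3) = 3/39175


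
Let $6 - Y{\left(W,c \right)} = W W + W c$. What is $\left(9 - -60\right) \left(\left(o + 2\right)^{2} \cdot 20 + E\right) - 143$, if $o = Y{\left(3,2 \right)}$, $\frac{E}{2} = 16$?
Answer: $69685$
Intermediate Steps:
$E = 32$ ($E = 2 \cdot 16 = 32$)
$Y{\left(W,c \right)} = 6 - W^{2} - W c$ ($Y{\left(W,c \right)} = 6 - \left(W W + W c\right) = 6 - \left(W^{2} + W c\right) = 6 - W^{2} - W c$)
$o = -9$ ($o = 6 - 3^{2} - 3 \cdot 2 = 6 - 9 - 6 = -9$)
$\left(9 - -60\right) \left(\left(o + 2\right)^{2} \cdot 20 + E\right) - 143 = \left(9 - -60\right) \left(\left(-9 + 2\right)^{2} \cdot 20 + 32\right) - 143 = \left(9 + 60\right) \left(\left(-7\right)^{2} \cdot 20 + 32\right) - 143 = 69 \left(49 \cdot 20 + 32\right) - 143 = 69 \left(980 + 32\right) - 143 = 69 \cdot 1012 - 143 = 69828 - 143 = 69685$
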